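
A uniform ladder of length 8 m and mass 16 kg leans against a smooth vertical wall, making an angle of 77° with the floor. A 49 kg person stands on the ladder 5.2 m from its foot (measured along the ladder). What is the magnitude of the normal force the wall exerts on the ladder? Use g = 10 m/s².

N_wall ≈ 92 N

Choose the foot of the ladder as the axis so the floor normal and friction both act there and drop out.
Ladder weight 16×10 = 160 N acts at 4 m along the ladder; its horizontal arm is 4·cos77° = 0.8998 m → τ = 144 N·m clockwise.
Person: 49×10 = 490 N at 5.2 m → arm 1.17 m → τ = 573.3 N·m clockwise.
Wall normal N acts horizontally at the top; its moment arm is the height L sinθ = 8·sin77° = 7.795 m, counterclockwise.
Setting net torque to zero: N × 7.795 = 717.3 → N = 92 N.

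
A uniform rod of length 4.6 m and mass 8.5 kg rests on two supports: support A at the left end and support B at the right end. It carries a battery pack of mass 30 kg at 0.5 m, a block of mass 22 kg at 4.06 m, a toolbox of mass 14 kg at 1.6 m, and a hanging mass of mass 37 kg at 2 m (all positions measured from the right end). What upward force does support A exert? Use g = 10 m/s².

Taking torques about support B:
Beam weight: 8.5 × 10 = 85 N down at 2.3 m → arm 2.3 m, τ = 85 × 2.3 = 195.5 N·m counterclockwise.
Battery pack: 30 × 10 = 300 N down at 0.5 m → arm 0.5 m, τ = 300 × 0.5 = 150 N·m counterclockwise.
Block: 22 × 10 = 220 N down at 4.06 m → arm 4.06 m, τ = 220 × 4.06 = 893.2 N·m counterclockwise.
Toolbox: 14 × 10 = 140 N down at 1.6 m → arm 1.6 m, τ = 140 × 1.6 = 224 N·m counterclockwise.
Hanging mass: 37 × 10 = 370 N down at 2 m → arm 2 m, τ = 370 × 2 = 740 N·m counterclockwise.
Net load moment about support B = 2203 N·m counterclockwise.
Reaction R at support A is upward at 4.6 m, arm 4.6 m → moment R × 4.6 clockwise.
For rotational equilibrium, R × 4.6 = 2203, so R = 479 N.

R_A ≈ 479 N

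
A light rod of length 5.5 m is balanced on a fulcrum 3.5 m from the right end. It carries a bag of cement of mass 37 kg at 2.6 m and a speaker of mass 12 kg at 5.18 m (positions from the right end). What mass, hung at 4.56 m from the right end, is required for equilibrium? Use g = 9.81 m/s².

m ≈ 12.4 kg

Take moments about the fulcrum (at 3.5 m from the right end).
Bag of cement: 37 × 9.81 = 363 N down at 2.6 m → arm 0.9 m, τ = 363 × 0.9 = 326.7 N·m clockwise.
Speaker: 12 × 9.81 = 117.7 N down at 5.18 m → arm 1.68 m, τ = 117.7 × 1.68 = 197.7 N·m counterclockwise.
Net moment of known loads = 129 N·m clockwise.
An unknown mass m at 4.56 m has arm 1.06 m; its moment is m·g·1.06 counterclockwise.
Setting net torque to zero: m × 9.81 × 1.06 = 129 → m = 129 / (9.81 × 1.06) = 12.4 kg.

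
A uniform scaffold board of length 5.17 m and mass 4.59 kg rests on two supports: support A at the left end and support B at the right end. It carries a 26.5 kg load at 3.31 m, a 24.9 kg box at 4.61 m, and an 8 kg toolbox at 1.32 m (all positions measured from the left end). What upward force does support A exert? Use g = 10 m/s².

R_A ≈ 205 N

Choose support B as the axis so its reaction then has zero moment arm.
Beam weight: 4.59 × 10 = 45.9 N down at 2.585 m → arm 2.585 m, τ = 45.9 × 2.585 = 118.7 N·m counterclockwise.
Load: 26.5 × 10 = 265 N down at 3.31 m → arm 1.86 m, τ = 265 × 1.86 = 492.9 N·m counterclockwise.
Box: 24.9 × 10 = 249 N down at 4.61 m → arm 0.56 m, τ = 249 × 0.56 = 139.4 N·m counterclockwise.
Toolbox: 8 × 10 = 80 N down at 1.32 m → arm 3.85 m, τ = 80 × 3.85 = 308 N·m counterclockwise.
Net load moment about support B = 1059 N·m counterclockwise.
Reaction R at support A is upward at 0 m, arm 5.17 m → moment R × 5.17 clockwise.
Στ = 0 ⇒ R × 5.17 = 1059 ⇒ R = 205 N.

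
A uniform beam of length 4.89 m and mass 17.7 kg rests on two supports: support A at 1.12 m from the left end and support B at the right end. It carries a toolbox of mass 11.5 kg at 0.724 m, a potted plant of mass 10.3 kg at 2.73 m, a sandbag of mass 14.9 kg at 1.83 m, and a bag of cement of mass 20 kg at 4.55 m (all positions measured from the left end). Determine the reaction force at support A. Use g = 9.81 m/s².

R_A ≈ 432 N

Take moments about support B.
Beam weight: 17.7 × 9.81 = 173.6 N down at 2.445 m → arm 2.445 m, τ = 173.6 × 2.445 = 424.5 N·m counterclockwise.
Toolbox: 11.5 × 9.81 = 112.8 N down at 0.724 m → arm 4.166 m, τ = 112.8 × 4.166 = 469.9 N·m counterclockwise.
Potted plant: 10.3 × 9.81 = 101 N down at 2.73 m → arm 2.16 m, τ = 101 × 2.16 = 218.2 N·m counterclockwise.
Sandbag: 14.9 × 9.81 = 146.2 N down at 1.83 m → arm 3.06 m, τ = 146.2 × 3.06 = 447.4 N·m counterclockwise.
Bag of cement: 20 × 9.81 = 196.2 N down at 4.55 m → arm 0.34 m, τ = 196.2 × 0.34 = 66.71 N·m counterclockwise.
Net load moment about support B = 1627 N·m counterclockwise.
Reaction R at support A is upward at 1.12 m, arm 3.77 m → moment R × 3.77 clockwise.
For rotational equilibrium, R × 3.77 = 1627, so R = 432 N.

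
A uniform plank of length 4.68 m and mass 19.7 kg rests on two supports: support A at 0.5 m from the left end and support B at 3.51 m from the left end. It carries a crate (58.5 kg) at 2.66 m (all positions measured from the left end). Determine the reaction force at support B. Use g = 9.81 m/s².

About support A:
Beam weight: 19.7 × 9.81 = 193.3 N down at 2.34 m → arm 1.84 m, τ = 193.3 × 1.84 = 355.7 N·m clockwise.
Crate: 58.5 × 9.81 = 573.9 N down at 2.66 m → arm 2.16 m, τ = 573.9 × 2.16 = 1240 N·m clockwise.
Net load moment about support A = 1596 N·m clockwise.
Reaction R at support B is upward at 3.51 m, arm 3.01 m → moment R × 3.01 counterclockwise.
Setting net torque to zero: R × 3.01 = 1596 → R = 530 N.

R_B ≈ 530 N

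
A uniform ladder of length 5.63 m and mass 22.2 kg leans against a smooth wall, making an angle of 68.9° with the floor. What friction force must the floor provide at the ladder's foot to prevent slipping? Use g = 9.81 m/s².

Taking torques about the foot of the ladder:
Ladder weight 22.2×9.81 = 217.8 N acts at 2.815 m along the ladder; its horizontal arm is 2.815·cos68.9° = 1.013 m → τ = 220.6 N·m clockwise.
Wall normal N acts horizontally at the top; its moment arm is the height L sinθ = 5.63·sin68.9° = 5.253 m, counterclockwise.
Setting net torque to zero: N × 5.253 = 220.6 → N = 42 N.
ΣFx = 0: friction at the foot balances the wall's push, so f = N_wall = 42 N.

f ≈ 42 N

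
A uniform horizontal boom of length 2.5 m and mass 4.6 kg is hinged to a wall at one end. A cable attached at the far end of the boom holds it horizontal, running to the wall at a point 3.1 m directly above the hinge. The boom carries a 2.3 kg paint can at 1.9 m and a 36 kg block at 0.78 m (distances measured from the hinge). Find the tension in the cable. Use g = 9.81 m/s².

Sum moments about the hinge (the unknown hinge reaction has zero arm there).
Beam weight: 4.6 × 9.81 = 45.13 N down at 1.25 m → arm 1.25 m, τ = 45.13 × 1.25 = 56.41 N·m clockwise.
Paint can: 2.3 × 9.81 = 22.56 N down at 1.9 m → arm 1.9 m, τ = 22.56 × 1.9 = 42.86 N·m clockwise.
Block: 36 × 9.81 = 353.2 N down at 0.78 m → arm 0.78 m, τ = 353.2 × 0.78 = 275.5 N·m clockwise.
Total clockwise load moment = 374.8 N·m.
The cable tension T acts at 2.5 m; only its component perpendicular to the boom, T sinθ, produces torque. sinθ = h/√(h²+d²) = 3.1/√(3.1²+2.5²) = 0.7784.
Balancing moments: T × 2.5 × 0.7784 = 374.8, giving T = 374.8 / 1.946 = 193 N.

T ≈ 193 N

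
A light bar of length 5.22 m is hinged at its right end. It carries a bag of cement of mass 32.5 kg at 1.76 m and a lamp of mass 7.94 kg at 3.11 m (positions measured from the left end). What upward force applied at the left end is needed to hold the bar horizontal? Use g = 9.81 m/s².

Taking torques about the right end:
Bag of cement: 32.5 × 9.81 = 318.8 N down at 1.76 m → arm 3.46 m, τ = 318.8 × 3.46 = 1103 N·m counterclockwise.
Lamp: 7.94 × 9.81 = 77.89 N down at 3.11 m → arm 2.11 m, τ = 77.89 × 2.11 = 164.3 N·m counterclockwise.
Net moment of the loads = 1267 N·m counterclockwise.
The upward force F acts at the left end, arm 5.22 m, giving F × 5.22 clockwise.
For rotational equilibrium, F × 5.22 = 1267, so F = 1267 / 5.22 = 243 N.

F ≈ 243 N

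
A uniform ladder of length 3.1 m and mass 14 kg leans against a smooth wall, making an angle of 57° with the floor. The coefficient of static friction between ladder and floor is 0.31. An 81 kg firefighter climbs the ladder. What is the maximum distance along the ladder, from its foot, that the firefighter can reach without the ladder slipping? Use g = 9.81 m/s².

Taking torques about the foot of the ladder:
Ladder weight 14×9.81 = 137.3 N acts at 1.55 m along the ladder; its horizontal arm is 1.55·cos57° = 0.8442 m → τ = 115.9 N·m clockwise.
Firefighter weight 81×9.81 = 794.6 N at distance d → arm d·cos57° → τ = 794.6·d·0.5446 clockwise.
Wall normal N at the top has arm L sinθ = 2.6 m counterclockwise, so Στ = 0 gives N·2.6 = 115.9 + 432.7·d.
ΣFy = 0 ⇒ N_floor = 931.9 N, so the maximum friction is μ_s·N_floor = 0.31×931.9 = 288.9 N. ΣFx = 0 ⇒ N_wall = f, so at the slipping point N = 288.9 N.
Substituting: 288.9×2.6 = 115.9 + 432.7·d ⇒ d = (751.1 − 115.9) / 432.7 = 1.47 m.

d ≈ 1.47 m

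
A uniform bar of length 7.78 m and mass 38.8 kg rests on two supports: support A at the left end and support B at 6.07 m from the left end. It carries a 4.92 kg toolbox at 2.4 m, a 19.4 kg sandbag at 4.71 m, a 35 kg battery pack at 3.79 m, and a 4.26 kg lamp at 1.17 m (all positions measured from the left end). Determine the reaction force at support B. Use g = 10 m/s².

Taking torques about support A:
Beam weight: 38.8 × 10 = 388 N down at 3.89 m → arm 3.89 m, τ = 388 × 3.89 = 1509 N·m clockwise.
Toolbox: 4.92 × 10 = 49.2 N down at 2.4 m → arm 2.4 m, τ = 49.2 × 2.4 = 118.1 N·m clockwise.
Sandbag: 19.4 × 10 = 194 N down at 4.71 m → arm 4.71 m, τ = 194 × 4.71 = 913.7 N·m clockwise.
Battery pack: 35 × 10 = 350 N down at 3.79 m → arm 3.79 m, τ = 350 × 3.79 = 1326 N·m clockwise.
Lamp: 4.26 × 10 = 42.6 N down at 1.17 m → arm 1.17 m, τ = 42.6 × 1.17 = 49.84 N·m clockwise.
Net load moment about support A = 3917 N·m clockwise.
Reaction R at support B is upward at 6.07 m, arm 6.07 m → moment R × 6.07 counterclockwise.
For rotational equilibrium, R × 6.07 = 3917, so R = 645 N.

R_B ≈ 645 N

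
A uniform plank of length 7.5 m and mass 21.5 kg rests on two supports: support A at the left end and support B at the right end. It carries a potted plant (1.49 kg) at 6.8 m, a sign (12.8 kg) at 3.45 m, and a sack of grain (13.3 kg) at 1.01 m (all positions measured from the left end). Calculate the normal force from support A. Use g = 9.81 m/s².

R_A ≈ 288 N

About support B:
Beam weight: 21.5 × 9.81 = 210.9 N down at 3.75 m → arm 3.75 m, τ = 210.9 × 3.75 = 790.9 N·m counterclockwise.
Potted plant: 1.49 × 9.81 = 14.62 N down at 6.8 m → arm 0.7 m, τ = 14.62 × 0.7 = 10.23 N·m counterclockwise.
Sign: 12.8 × 9.81 = 125.6 N down at 3.45 m → arm 4.05 m, τ = 125.6 × 4.05 = 508.7 N·m counterclockwise.
Sack of grain: 13.3 × 9.81 = 130.5 N down at 1.01 m → arm 6.49 m, τ = 130.5 × 6.49 = 846.9 N·m counterclockwise.
Net load moment about support B = 2157 N·m counterclockwise.
Reaction R at support A is upward at 0 m, arm 7.5 m → moment R × 7.5 clockwise.
Setting net torque to zero: R × 7.5 = 2157 → R = 288 N.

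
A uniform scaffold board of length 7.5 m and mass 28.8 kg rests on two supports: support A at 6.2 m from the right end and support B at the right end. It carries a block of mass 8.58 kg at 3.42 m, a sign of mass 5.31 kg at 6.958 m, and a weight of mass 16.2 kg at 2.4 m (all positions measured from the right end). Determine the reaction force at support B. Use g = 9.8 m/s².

R_B ≈ 240 N

Sum moments about support A (its reaction then has zero moment arm).
Beam weight: 28.8 × 9.8 = 282.2 N down at 3.75 m → arm 2.45 m, τ = 282.2 × 2.45 = 691.4 N·m clockwise.
Block: 8.58 × 9.8 = 84.08 N down at 3.42 m → arm 2.78 m, τ = 84.08 × 2.78 = 233.7 N·m clockwise.
Sign: 5.31 × 9.8 = 52.04 N down at 6.958 m → arm 0.758 m, τ = 52.04 × 0.758 = 39.45 N·m counterclockwise.
Weight: 16.2 × 9.8 = 158.8 N down at 2.4 m → arm 3.8 m, τ = 158.8 × 3.8 = 603.4 N·m clockwise.
Net load moment about support A = 1489 N·m clockwise.
Reaction R at support B is upward at 0 m, arm 6.2 m → moment R × 6.2 counterclockwise.
Στ = 0 ⇒ R × 6.2 = 1489 ⇒ R = 240 N.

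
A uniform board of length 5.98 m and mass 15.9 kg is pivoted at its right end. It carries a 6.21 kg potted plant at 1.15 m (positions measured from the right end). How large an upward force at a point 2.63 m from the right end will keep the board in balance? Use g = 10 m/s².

Choose the right end as the axis so the unknown pivot reaction has zero arm there.
Beam weight: 15.9 × 10 = 159 N down at 2.99 m → arm 2.99 m, τ = 159 × 2.99 = 475.4 N·m counterclockwise.
Potted plant: 6.21 × 10 = 62.1 N down at 1.15 m → arm 1.15 m, τ = 62.1 × 1.15 = 71.41 N·m counterclockwise.
Net moment of the loads = 546.8 N·m counterclockwise.
The upward force F acts at a point 2.63 m from the right end, arm 2.63 m, giving F × 2.63 clockwise.
Στ = 0 ⇒ F × 2.63 = 546.8 ⇒ F = 546.8 / 2.63 = 208 N.

F ≈ 208 N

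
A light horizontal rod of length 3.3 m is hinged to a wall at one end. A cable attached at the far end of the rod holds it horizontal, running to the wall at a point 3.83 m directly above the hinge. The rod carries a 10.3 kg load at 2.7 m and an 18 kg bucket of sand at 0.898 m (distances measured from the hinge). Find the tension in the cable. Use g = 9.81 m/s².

T ≈ 173 N

Sum moments about the hinge (the unknown hinge reaction has zero arm there).
Load: 10.3 × 9.81 = 101 N down at 2.7 m → arm 2.7 m, τ = 101 × 2.7 = 272.7 N·m clockwise.
Bucket of sand: 18 × 9.81 = 176.6 N down at 0.898 m → arm 0.898 m, τ = 176.6 × 0.898 = 158.6 N·m clockwise.
Total clockwise load moment = 431.3 N·m.
The cable tension T acts at 3.3 m; only its component perpendicular to the rod, T sinθ, produces torque. sinθ = h/√(h²+d²) = 3.83/√(3.83²+3.3²) = 0.7576.
For rotational equilibrium, T × 3.3 × 0.7576 = 431.3, so T = 431.3 / 2.5 = 173 N.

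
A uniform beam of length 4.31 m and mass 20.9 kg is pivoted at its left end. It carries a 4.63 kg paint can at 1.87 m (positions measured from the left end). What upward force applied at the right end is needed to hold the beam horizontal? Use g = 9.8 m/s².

F ≈ 122 N

About the left end:
Beam weight: 20.9 × 9.8 = 204.8 N down at 2.155 m → arm 2.155 m, τ = 204.8 × 2.155 = 441.3 N·m clockwise.
Paint can: 4.63 × 9.8 = 45.37 N down at 1.87 m → arm 1.87 m, τ = 45.37 × 1.87 = 84.84 N·m clockwise.
Net moment of the loads = 526.1 N·m clockwise.
The upward force F acts at the right end, arm 4.31 m, giving F × 4.31 counterclockwise.
Balancing moments: F × 4.31 = 526.1, giving F = 526.1 / 4.31 = 122 N.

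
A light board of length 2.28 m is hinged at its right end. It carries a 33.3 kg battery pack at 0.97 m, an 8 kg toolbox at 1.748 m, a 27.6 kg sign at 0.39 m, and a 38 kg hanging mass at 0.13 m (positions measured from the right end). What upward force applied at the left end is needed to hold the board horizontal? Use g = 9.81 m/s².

Taking torques about the right end:
Battery pack: 33.3 × 9.81 = 326.7 N down at 0.97 m → arm 0.97 m, τ = 326.7 × 0.97 = 316.9 N·m counterclockwise.
Toolbox: 8 × 9.81 = 78.48 N down at 1.748 m → arm 1.748 m, τ = 78.48 × 1.748 = 137.2 N·m counterclockwise.
Sign: 27.6 × 9.81 = 270.8 N down at 0.39 m → arm 0.39 m, τ = 270.8 × 0.39 = 105.6 N·m counterclockwise.
Hanging mass: 38 × 9.81 = 372.8 N down at 0.13 m → arm 0.13 m, τ = 372.8 × 0.13 = 48.46 N·m counterclockwise.
Net moment of the loads = 608.2 N·m counterclockwise.
The upward force F acts at the left end, arm 2.28 m, giving F × 2.28 clockwise.
Setting net torque to zero: F × 2.28 = 608.2 → F = 608.2 / 2.28 = 267 N.

F ≈ 267 N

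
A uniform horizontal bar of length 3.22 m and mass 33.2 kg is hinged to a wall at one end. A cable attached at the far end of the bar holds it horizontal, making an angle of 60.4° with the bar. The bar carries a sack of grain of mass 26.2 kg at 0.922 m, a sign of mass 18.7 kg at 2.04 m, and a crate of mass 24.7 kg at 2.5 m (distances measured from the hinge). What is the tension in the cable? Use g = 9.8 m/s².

Choose the hinge as the axis so the unknown hinge reaction has zero arm there.
Beam weight: 33.2 × 9.8 = 325.4 N down at 1.61 m → arm 1.61 m, τ = 325.4 × 1.61 = 523.9 N·m clockwise.
Sack of grain: 26.2 × 9.8 = 256.8 N down at 0.922 m → arm 0.922 m, τ = 256.8 × 0.922 = 236.8 N·m clockwise.
Sign: 18.7 × 9.8 = 183.3 N down at 2.04 m → arm 2.04 m, τ = 183.3 × 2.04 = 373.9 N·m clockwise.
Crate: 24.7 × 9.8 = 242.1 N down at 2.5 m → arm 2.5 m, τ = 242.1 × 2.5 = 605.2 N·m clockwise.
Total clockwise load moment = 1740 N·m.
The cable tension T acts at 3.22 m; only its component perpendicular to the bar, T sinθ, produces torque. sin 60.4° = 0.8695.
For rotational equilibrium, T × 3.22 × 0.8695 = 1740, so T = 1740 / 2.8 = 621 N.

T ≈ 621 N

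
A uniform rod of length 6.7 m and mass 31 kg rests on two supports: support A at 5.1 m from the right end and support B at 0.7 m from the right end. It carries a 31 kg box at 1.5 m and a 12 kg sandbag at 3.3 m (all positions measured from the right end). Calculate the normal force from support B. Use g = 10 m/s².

Taking torques about support A:
Beam weight: 31 × 10 = 310 N down at 3.35 m → arm 1.75 m, τ = 310 × 1.75 = 542.5 N·m clockwise.
Box: 31 × 10 = 310 N down at 1.5 m → arm 3.6 m, τ = 310 × 3.6 = 1116 N·m clockwise.
Sandbag: 12 × 10 = 120 N down at 3.3 m → arm 1.8 m, τ = 120 × 1.8 = 216 N·m clockwise.
Net load moment about support A = 1874 N·m clockwise.
Reaction R at support B is upward at 0.7 m, arm 4.4 m → moment R × 4.4 counterclockwise.
Στ = 0 ⇒ R × 4.4 = 1874 ⇒ R = 426 N.

R_B ≈ 426 N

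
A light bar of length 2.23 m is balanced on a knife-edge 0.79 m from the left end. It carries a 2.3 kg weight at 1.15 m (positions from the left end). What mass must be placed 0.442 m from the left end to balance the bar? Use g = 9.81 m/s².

Sum moments about the knife-edge (at 0.79 m from the left end) (the support reaction has zero arm there).
Weight: 2.3 × 9.81 = 22.56 N down at 1.15 m → arm 0.36 m, τ = 22.56 × 0.36 = 8.122 N·m clockwise.
Net moment of known loads = 8.122 N·m clockwise.
An unknown mass m at 0.442 m has arm 0.348 m; its moment is m·g·0.348 counterclockwise.
Balancing moments: m × 9.81 × 0.348 = 8.122, giving m = 8.122 / (9.81 × 0.348) = 2.38 kg.

m ≈ 2.38 kg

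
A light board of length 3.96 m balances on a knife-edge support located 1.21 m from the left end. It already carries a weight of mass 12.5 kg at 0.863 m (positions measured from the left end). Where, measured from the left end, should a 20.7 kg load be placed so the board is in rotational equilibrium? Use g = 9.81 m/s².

x ≈ 1.42 m from the left end

Sum moments about the knife-edge support (at 1.21 m from the left end) (the support reaction has zero arm there).
Weight: 12.5 × 9.81 = 122.6 N down at 0.863 m → arm 0.347 m, τ = 122.6 × 0.347 = 42.54 N·m counterclockwise.
Net moment of existing loads = 42.54 N·m counterclockwise.
The load weighs 20.7 × 9.81 = 203.1 N and must supply an equal clockwise moment, so its lever arm about the knife-edge support is 42.54 / 203.1 = 0.209 m.
That puts it at 1.21 + 0.209 = 1.42 m from the left end.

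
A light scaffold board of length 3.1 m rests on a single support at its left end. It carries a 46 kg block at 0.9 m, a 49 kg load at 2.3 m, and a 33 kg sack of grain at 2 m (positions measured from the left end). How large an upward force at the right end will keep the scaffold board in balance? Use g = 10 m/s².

F ≈ 710 N

About the left end:
Block: 46 × 10 = 460 N down at 0.9 m → arm 0.9 m, τ = 460 × 0.9 = 414 N·m clockwise.
Load: 49 × 10 = 490 N down at 2.3 m → arm 2.3 m, τ = 490 × 2.3 = 1127 N·m clockwise.
Sack of grain: 33 × 10 = 330 N down at 2 m → arm 2 m, τ = 330 × 2 = 660 N·m clockwise.
Net moment of the loads = 2201 N·m clockwise.
The upward force F acts at the right end, arm 3.1 m, giving F × 3.1 counterclockwise.
For rotational equilibrium, F × 3.1 = 2201, so F = 2201 / 3.1 = 710 N.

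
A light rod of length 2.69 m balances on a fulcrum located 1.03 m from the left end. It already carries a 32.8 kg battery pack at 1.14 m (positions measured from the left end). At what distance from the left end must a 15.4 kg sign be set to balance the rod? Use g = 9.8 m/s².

x ≈ 0.796 m from the left end

Choose the fulcrum (at 1.03 m from the left end) as the axis so the support reaction has zero arm there.
Battery pack: 32.8 × 9.8 = 321.4 N down at 1.14 m → arm 0.11 m, τ = 321.4 × 0.11 = 35.35 N·m clockwise.
Net moment of existing loads = 35.35 N·m clockwise.
The sign weighs 15.4 × 9.8 = 150.9 N and must supply an equal counterclockwise moment, so its lever arm about the fulcrum is 35.35 / 150.9 = 0.234 m.
That puts it at 1.03 − 0.234 = 0.796 m from the left end.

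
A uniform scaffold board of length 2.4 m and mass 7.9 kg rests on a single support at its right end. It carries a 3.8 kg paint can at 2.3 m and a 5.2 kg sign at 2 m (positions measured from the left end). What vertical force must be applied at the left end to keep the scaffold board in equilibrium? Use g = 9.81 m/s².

F ≈ 48.8 N

About the right end:
Beam weight: 7.9 × 9.81 = 77.5 N down at 1.2 m → arm 1.2 m, τ = 77.5 × 1.2 = 93 N·m counterclockwise.
Paint can: 3.8 × 9.81 = 37.28 N down at 2.3 m → arm 0.1 m, τ = 37.28 × 0.1 = 3.728 N·m counterclockwise.
Sign: 5.2 × 9.81 = 51.01 N down at 2 m → arm 0.4 m, τ = 51.01 × 0.4 = 20.4 N·m counterclockwise.
Net moment of the loads = 117.1 N·m counterclockwise.
The upward force F acts at the left end, arm 2.4 m, giving F × 2.4 clockwise.
For rotational equilibrium, F × 2.4 = 117.1, so F = 117.1 / 2.4 = 48.8 N.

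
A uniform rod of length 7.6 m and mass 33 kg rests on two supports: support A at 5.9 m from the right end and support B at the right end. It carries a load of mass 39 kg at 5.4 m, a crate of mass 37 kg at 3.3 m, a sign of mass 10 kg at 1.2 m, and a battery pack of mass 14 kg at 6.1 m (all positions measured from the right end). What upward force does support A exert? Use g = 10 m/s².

R_A ≈ 942 N

Sum moments about support B (its reaction then has zero moment arm).
Beam weight: 33 × 10 = 330 N down at 3.8 m → arm 3.8 m, τ = 330 × 3.8 = 1254 N·m counterclockwise.
Load: 39 × 10 = 390 N down at 5.4 m → arm 5.4 m, τ = 390 × 5.4 = 2106 N·m counterclockwise.
Crate: 37 × 10 = 370 N down at 3.3 m → arm 3.3 m, τ = 370 × 3.3 = 1221 N·m counterclockwise.
Sign: 10 × 10 = 100 N down at 1.2 m → arm 1.2 m, τ = 100 × 1.2 = 120 N·m counterclockwise.
Battery pack: 14 × 10 = 140 N down at 6.1 m → arm 6.1 m, τ = 140 × 6.1 = 854 N·m counterclockwise.
Net load moment about support B = 5555 N·m counterclockwise.
Reaction R at support A is upward at 5.9 m, arm 5.9 m → moment R × 5.9 clockwise.
Setting net torque to zero: R × 5.9 = 5555 → R = 942 N.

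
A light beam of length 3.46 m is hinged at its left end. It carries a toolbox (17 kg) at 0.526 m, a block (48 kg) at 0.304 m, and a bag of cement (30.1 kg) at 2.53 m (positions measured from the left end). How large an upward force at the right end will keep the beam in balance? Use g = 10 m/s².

F ≈ 288 N

Sum moments about the left end (the unknown pivot reaction has zero arm there).
Toolbox: 17 × 10 = 170 N down at 0.526 m → arm 0.526 m, τ = 170 × 0.526 = 89.42 N·m clockwise.
Block: 48 × 10 = 480 N down at 0.304 m → arm 0.304 m, τ = 480 × 0.304 = 145.9 N·m clockwise.
Bag of cement: 30.1 × 10 = 301 N down at 2.53 m → arm 2.53 m, τ = 301 × 2.53 = 761.5 N·m clockwise.
Net moment of the loads = 996.8 N·m clockwise.
The upward force F acts at the right end, arm 3.46 m, giving F × 3.46 counterclockwise.
Balancing moments: F × 3.46 = 996.8, giving F = 996.8 / 3.46 = 288 N.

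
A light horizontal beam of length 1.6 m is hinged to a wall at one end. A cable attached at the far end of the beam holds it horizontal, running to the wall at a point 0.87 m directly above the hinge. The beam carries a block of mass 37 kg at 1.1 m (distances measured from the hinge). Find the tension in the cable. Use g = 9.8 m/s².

Taking torques about the hinge:
Block: 37 × 9.8 = 362.6 N down at 1.1 m → arm 1.1 m, τ = 362.6 × 1.1 = 398.9 N·m clockwise.
Total clockwise load moment = 398.9 N·m.
The cable tension T acts at 1.6 m; only its component perpendicular to the beam, T sinθ, produces torque. sinθ = h/√(h²+d²) = 0.87/√(0.87²+1.6²) = 0.4777.
Balancing moments: T × 1.6 × 0.4777 = 398.9, giving T = 398.9 / 0.7643 = 522 N.

T ≈ 522 N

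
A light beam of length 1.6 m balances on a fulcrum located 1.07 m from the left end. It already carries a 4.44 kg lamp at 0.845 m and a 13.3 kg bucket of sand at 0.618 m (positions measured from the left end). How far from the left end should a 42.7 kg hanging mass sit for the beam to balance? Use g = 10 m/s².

About the fulcrum (at 1.07 m from the left end):
Lamp: 4.44 × 10 = 44.4 N down at 0.845 m → arm 0.225 m, τ = 44.4 × 0.225 = 9.99 N·m counterclockwise.
Bucket of sand: 13.3 × 10 = 133 N down at 0.618 m → arm 0.452 m, τ = 133 × 0.452 = 60.12 N·m counterclockwise.
Net moment of existing loads = 70.11 N·m counterclockwise.
The hanging mass weighs 42.7 × 10 = 427 N and must supply an equal clockwise moment, so its lever arm about the fulcrum is 70.11 / 427 = 0.164 m.
That puts it at 1.07 + 0.164 = 1.23 m from the left end.

x ≈ 1.23 m from the left end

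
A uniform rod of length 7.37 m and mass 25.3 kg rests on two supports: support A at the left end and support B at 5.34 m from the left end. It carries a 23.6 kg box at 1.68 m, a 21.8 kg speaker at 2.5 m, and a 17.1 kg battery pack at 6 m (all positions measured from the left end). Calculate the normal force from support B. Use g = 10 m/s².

R_B ≈ 543 N

Taking torques about support A:
Beam weight: 25.3 × 10 = 253 N down at 3.685 m → arm 3.685 m, τ = 253 × 3.685 = 932.3 N·m clockwise.
Box: 23.6 × 10 = 236 N down at 1.68 m → arm 1.68 m, τ = 236 × 1.68 = 396.5 N·m clockwise.
Speaker: 21.8 × 10 = 218 N down at 2.5 m → arm 2.5 m, τ = 218 × 2.5 = 545 N·m clockwise.
Battery pack: 17.1 × 10 = 171 N down at 6 m → arm 6 m, τ = 171 × 6 = 1026 N·m clockwise.
Net load moment about support A = 2900 N·m clockwise.
Reaction R at support B is upward at 5.34 m, arm 5.34 m → moment R × 5.34 counterclockwise.
Setting net torque to zero: R × 5.34 = 2900 → R = 543 N.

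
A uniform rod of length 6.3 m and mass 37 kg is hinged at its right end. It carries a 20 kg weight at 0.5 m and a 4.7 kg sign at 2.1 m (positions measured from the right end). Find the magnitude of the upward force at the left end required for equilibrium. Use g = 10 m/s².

F ≈ 217 N

Taking torques about the right end:
Beam weight: 37 × 10 = 370 N down at 3.15 m → arm 3.15 m, τ = 370 × 3.15 = 1166 N·m counterclockwise.
Weight: 20 × 10 = 200 N down at 0.5 m → arm 0.5 m, τ = 200 × 0.5 = 100 N·m counterclockwise.
Sign: 4.7 × 10 = 47 N down at 2.1 m → arm 2.1 m, τ = 47 × 2.1 = 98.7 N·m counterclockwise.
Net moment of the loads = 1365 N·m counterclockwise.
The upward force F acts at the left end, arm 6.3 m, giving F × 6.3 clockwise.
Στ = 0 ⇒ F × 6.3 = 1365 ⇒ F = 1365 / 6.3 = 217 N.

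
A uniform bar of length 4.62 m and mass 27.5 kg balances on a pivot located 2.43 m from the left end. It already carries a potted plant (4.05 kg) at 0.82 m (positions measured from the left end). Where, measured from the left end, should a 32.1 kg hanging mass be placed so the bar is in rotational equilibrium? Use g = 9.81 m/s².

Choose the pivot (at 2.43 m from the left end) as the axis so the support reaction has zero arm there.
Beam weight: 27.5 × 9.81 = 269.8 N down at 2.31 m → arm 0.12 m, τ = 269.8 × 0.12 = 32.38 N·m counterclockwise.
Potted plant: 4.05 × 9.81 = 39.73 N down at 0.82 m → arm 1.61 m, τ = 39.73 × 1.61 = 63.97 N·m counterclockwise.
Net moment of existing loads = 96.35 N·m counterclockwise.
The hanging mass weighs 32.1 × 9.81 = 314.9 N and must supply an equal clockwise moment, so its lever arm about the pivot is 96.35 / 314.9 = 0.306 m.
That puts it at 2.43 + 0.306 = 2.74 m from the left end.

x ≈ 2.74 m from the left end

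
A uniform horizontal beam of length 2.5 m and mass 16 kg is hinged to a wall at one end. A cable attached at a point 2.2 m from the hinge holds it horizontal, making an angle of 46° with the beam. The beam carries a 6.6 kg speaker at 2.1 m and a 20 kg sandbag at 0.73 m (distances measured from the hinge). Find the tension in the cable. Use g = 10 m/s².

T ≈ 306 N

Choose the hinge as the axis so the unknown hinge reaction has zero arm there.
Beam weight: 16 × 10 = 160 N down at 1.25 m → arm 1.25 m, τ = 160 × 1.25 = 200 N·m clockwise.
Speaker: 6.6 × 10 = 66 N down at 2.1 m → arm 2.1 m, τ = 66 × 2.1 = 138.6 N·m clockwise.
Sandbag: 20 × 10 = 200 N down at 0.73 m → arm 0.73 m, τ = 200 × 0.73 = 146 N·m clockwise.
Total clockwise load moment = 484.6 N·m.
The cable tension T acts at 2.2 m; only its component perpendicular to the beam, T sinθ, produces torque. sin 46° = 0.7193.
Setting net torque to zero: T × 2.2 × 0.7193 = 484.6 → T = 484.6 / 1.582 = 306 N.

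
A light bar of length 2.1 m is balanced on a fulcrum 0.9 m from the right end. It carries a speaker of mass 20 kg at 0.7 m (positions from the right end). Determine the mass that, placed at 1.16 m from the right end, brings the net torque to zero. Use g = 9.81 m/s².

m ≈ 15.4 kg

Taking torques about the fulcrum (at 0.9 m from the right end):
Speaker: 20 × 9.81 = 196.2 N down at 0.7 m → arm 0.2 m, τ = 196.2 × 0.2 = 39.24 N·m clockwise.
Net moment of known loads = 39.24 N·m clockwise.
An unknown mass m at 1.16 m has arm 0.26 m; its moment is m·g·0.26 counterclockwise.
For rotational equilibrium, m × 9.81 × 0.26 = 39.24, so m = 39.24 / (9.81 × 0.26) = 15.4 kg.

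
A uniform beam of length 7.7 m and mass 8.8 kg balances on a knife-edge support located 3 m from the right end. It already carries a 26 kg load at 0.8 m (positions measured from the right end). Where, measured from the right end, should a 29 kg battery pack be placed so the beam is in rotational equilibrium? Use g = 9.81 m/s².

x ≈ 4.71 m from the right end

Take moments about the knife-edge support (at 3 m from the right end).
Beam weight: 8.8 × 9.81 = 86.33 N down at 3.85 m → arm 0.85 m, τ = 86.33 × 0.85 = 73.38 N·m counterclockwise.
Load: 26 × 9.81 = 255.1 N down at 0.8 m → arm 2.2 m, τ = 255.1 × 2.2 = 561.2 N·m clockwise.
Net moment of existing loads = 487.8 N·m clockwise.
The battery pack weighs 29 × 9.81 = 284.5 N and must supply an equal counterclockwise moment, so its lever arm about the knife-edge support is 487.8 / 284.5 = 1.71 m.
That puts it at 3 + 1.71 = 4.71 m from the right end.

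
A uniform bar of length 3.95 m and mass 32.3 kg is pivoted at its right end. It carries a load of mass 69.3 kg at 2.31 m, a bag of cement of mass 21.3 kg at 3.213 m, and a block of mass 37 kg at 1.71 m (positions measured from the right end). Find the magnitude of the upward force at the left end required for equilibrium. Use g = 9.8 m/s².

Taking torques about the right end:
Beam weight: 32.3 × 9.8 = 316.5 N down at 1.975 m → arm 1.975 m, τ = 316.5 × 1.975 = 625.1 N·m counterclockwise.
Load: 69.3 × 9.8 = 679.1 N down at 2.31 m → arm 2.31 m, τ = 679.1 × 2.31 = 1569 N·m counterclockwise.
Bag of cement: 21.3 × 9.8 = 208.7 N down at 3.213 m → arm 3.213 m, τ = 208.7 × 3.213 = 670.6 N·m counterclockwise.
Block: 37 × 9.8 = 362.6 N down at 1.71 m → arm 1.71 m, τ = 362.6 × 1.71 = 620 N·m counterclockwise.
Net moment of the loads = 3485 N·m counterclockwise.
The upward force F acts at the left end, arm 3.95 m, giving F × 3.95 clockwise.
Setting net torque to zero: F × 3.95 = 3485 → F = 3485 / 3.95 = 882 N.

F ≈ 882 N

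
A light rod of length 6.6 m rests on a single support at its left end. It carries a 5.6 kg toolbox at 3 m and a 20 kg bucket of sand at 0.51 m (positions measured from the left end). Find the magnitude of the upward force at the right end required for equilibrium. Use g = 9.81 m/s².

F ≈ 40.1 N

Sum moments about the left end (the unknown pivot reaction has zero arm there).
Toolbox: 5.6 × 9.81 = 54.94 N down at 3 m → arm 3 m, τ = 54.94 × 3 = 164.8 N·m clockwise.
Bucket of sand: 20 × 9.81 = 196.2 N down at 0.51 m → arm 0.51 m, τ = 196.2 × 0.51 = 100.1 N·m clockwise.
Net moment of the loads = 264.9 N·m clockwise.
The upward force F acts at the right end, arm 6.6 m, giving F × 6.6 counterclockwise.
Στ = 0 ⇒ F × 6.6 = 264.9 ⇒ F = 264.9 / 6.6 = 40.1 N.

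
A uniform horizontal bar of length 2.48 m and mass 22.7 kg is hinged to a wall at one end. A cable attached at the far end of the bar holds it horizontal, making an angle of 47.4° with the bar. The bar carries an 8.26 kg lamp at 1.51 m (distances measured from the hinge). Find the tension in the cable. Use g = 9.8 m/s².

Choose the hinge as the axis so the unknown hinge reaction has zero arm there.
Beam weight: 22.7 × 9.8 = 222.5 N down at 1.24 m → arm 1.24 m, τ = 222.5 × 1.24 = 275.9 N·m clockwise.
Lamp: 8.26 × 9.8 = 80.95 N down at 1.51 m → arm 1.51 m, τ = 80.95 × 1.51 = 122.2 N·m clockwise.
Total clockwise load moment = 398.1 N·m.
The cable tension T acts at 2.48 m; only its component perpendicular to the bar, T sinθ, produces torque. sin 47.4° = 0.7361.
For rotational equilibrium, T × 2.48 × 0.7361 = 398.1, so T = 398.1 / 1.826 = 218 N.

T ≈ 218 N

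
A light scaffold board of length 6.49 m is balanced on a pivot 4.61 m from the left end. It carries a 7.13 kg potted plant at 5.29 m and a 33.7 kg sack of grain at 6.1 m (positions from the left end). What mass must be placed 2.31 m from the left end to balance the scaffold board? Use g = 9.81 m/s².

About the pivot (at 4.61 m from the left end):
Potted plant: 7.13 × 9.81 = 69.95 N down at 5.29 m → arm 0.68 m, τ = 69.95 × 0.68 = 47.57 N·m clockwise.
Sack of grain: 33.7 × 9.81 = 330.6 N down at 6.1 m → arm 1.49 m, τ = 330.6 × 1.49 = 492.6 N·m clockwise.
Net moment of known loads = 540.2 N·m clockwise.
An unknown mass m at 2.31 m has arm 2.3 m; its moment is m·g·2.3 counterclockwise.
For rotational equilibrium, m × 9.81 × 2.3 = 540.2, so m = 540.2 / (9.81 × 2.3) = 23.9 kg.

m ≈ 23.9 kg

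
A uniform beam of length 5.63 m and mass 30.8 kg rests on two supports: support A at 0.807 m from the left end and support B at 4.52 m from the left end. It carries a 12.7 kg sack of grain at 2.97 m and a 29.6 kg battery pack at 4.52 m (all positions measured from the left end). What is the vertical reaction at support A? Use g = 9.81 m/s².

Sum moments about support B (its reaction then has zero moment arm).
Beam weight: 30.8 × 9.81 = 302.1 N down at 2.815 m → arm 1.705 m, τ = 302.1 × 1.705 = 515.1 N·m counterclockwise.
Sack of grain: 12.7 × 9.81 = 124.6 N down at 2.97 m → arm 1.55 m, τ = 124.6 × 1.55 = 193.1 N·m counterclockwise.
Battery pack: acts at the support B, moment arm 0 → no torque.
Net load moment about support B = 708.2 N·m counterclockwise.
Reaction R at support A is upward at 0.807 m, arm 3.713 m → moment R × 3.713 clockwise.
Στ = 0 ⇒ R × 3.713 = 708.2 ⇒ R = 191 N.

R_A ≈ 191 N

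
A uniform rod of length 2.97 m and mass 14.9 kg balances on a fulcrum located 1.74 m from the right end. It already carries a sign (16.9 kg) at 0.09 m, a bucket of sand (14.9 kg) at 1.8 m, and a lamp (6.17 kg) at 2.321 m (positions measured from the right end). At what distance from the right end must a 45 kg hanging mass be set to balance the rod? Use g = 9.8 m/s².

x ≈ 2.34 m from the right end

Sum moments about the fulcrum (at 1.74 m from the right end) (the support reaction has zero arm there).
Beam weight: 14.9 × 9.8 = 146 N down at 1.485 m → arm 0.255 m, τ = 146 × 0.255 = 37.23 N·m clockwise.
Sign: 16.9 × 9.8 = 165.6 N down at 0.09 m → arm 1.65 m, τ = 165.6 × 1.65 = 273.2 N·m clockwise.
Bucket of sand: 14.9 × 9.8 = 146 N down at 1.8 m → arm 0.06 m, τ = 146 × 0.06 = 8.76 N·m counterclockwise.
Lamp: 6.17 × 9.8 = 60.47 N down at 2.321 m → arm 0.581 m, τ = 60.47 × 0.581 = 35.13 N·m counterclockwise.
Net moment of existing loads = 266.5 N·m clockwise.
The hanging mass weighs 45 × 9.8 = 441 N and must supply an equal counterclockwise moment, so its lever arm about the fulcrum is 266.5 / 441 = 0.604 m.
That puts it at 1.74 + 0.604 = 2.34 m from the right end.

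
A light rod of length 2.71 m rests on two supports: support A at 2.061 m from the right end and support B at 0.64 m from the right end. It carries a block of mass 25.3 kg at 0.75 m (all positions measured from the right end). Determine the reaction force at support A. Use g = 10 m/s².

Take moments about support B.
Block: 25.3 × 10 = 253 N down at 0.75 m → arm 0.11 m, τ = 253 × 0.11 = 27.83 N·m counterclockwise.
Net load moment about support B = 27.83 N·m counterclockwise.
Reaction R at support A is upward at 2.061 m, arm 1.421 m → moment R × 1.421 clockwise.
Setting net torque to zero: R × 1.421 = 27.83 → R = 19.6 N.

R_A ≈ 19.6 N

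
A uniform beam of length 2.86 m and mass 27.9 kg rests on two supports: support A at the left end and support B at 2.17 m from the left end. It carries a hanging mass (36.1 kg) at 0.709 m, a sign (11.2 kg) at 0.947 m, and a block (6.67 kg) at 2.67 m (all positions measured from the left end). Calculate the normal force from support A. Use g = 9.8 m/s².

R_A ≈ 378 N

Choose support B as the axis so its reaction then has zero moment arm.
Beam weight: 27.9 × 9.8 = 273.4 N down at 1.43 m → arm 0.74 m, τ = 273.4 × 0.74 = 202.3 N·m counterclockwise.
Hanging mass: 36.1 × 9.8 = 353.8 N down at 0.709 m → arm 1.461 m, τ = 353.8 × 1.461 = 516.9 N·m counterclockwise.
Sign: 11.2 × 9.8 = 109.8 N down at 0.947 m → arm 1.223 m, τ = 109.8 × 1.223 = 134.3 N·m counterclockwise.
Block: 6.67 × 9.8 = 65.37 N down at 2.67 m → arm 0.5 m, τ = 65.37 × 0.5 = 32.69 N·m clockwise.
Net load moment about support B = 820.8 N·m counterclockwise.
Reaction R at support A is upward at 0 m, arm 2.17 m → moment R × 2.17 clockwise.
For rotational equilibrium, R × 2.17 = 820.8, so R = 378 N.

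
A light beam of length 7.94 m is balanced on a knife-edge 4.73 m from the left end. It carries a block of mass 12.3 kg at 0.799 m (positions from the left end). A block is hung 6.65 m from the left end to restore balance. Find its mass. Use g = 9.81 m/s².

Sum moments about the knife-edge (at 4.73 m from the left end) (the support reaction has zero arm there).
Block: 12.3 × 9.81 = 120.7 N down at 0.799 m → arm 3.931 m, τ = 120.7 × 3.931 = 474.5 N·m counterclockwise.
Net moment of known loads = 474.5 N·m counterclockwise.
An unknown mass m at 6.65 m has arm 1.92 m; its moment is m·g·1.92 clockwise.
For rotational equilibrium, m × 9.81 × 1.92 = 474.5, so m = 474.5 / (9.81 × 1.92) = 25.2 kg.

m ≈ 25.2 kg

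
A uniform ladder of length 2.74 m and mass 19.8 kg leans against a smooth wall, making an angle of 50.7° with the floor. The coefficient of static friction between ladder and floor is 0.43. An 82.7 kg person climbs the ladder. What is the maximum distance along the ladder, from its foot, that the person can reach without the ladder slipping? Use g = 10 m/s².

Taking torques about the foot of the ladder:
Ladder weight 19.8×10 = 198 N acts at 1.37 m along the ladder; its horizontal arm is 1.37·cos50.7° = 0.8677 m → τ = 171.8 N·m clockwise.
Person weight 82.7×10 = 827 N at distance d → arm d·cos50.7° → τ = 827·d·0.6334 clockwise.
Wall normal N at the top has arm L sinθ = 2.12 m counterclockwise, so Στ = 0 gives N·2.12 = 171.8 + 523.8·d.
ΣFy = 0 ⇒ N_floor = 1025 N, so the maximum friction is μ_s·N_floor = 0.43×1025 = 440.8 N. ΣFx = 0 ⇒ N_wall = f, so at the slipping point N = 440.8 N.
Substituting: 440.8×2.12 = 171.8 + 523.8·d ⇒ d = (934.5 − 171.8) / 523.8 = 1.46 m.

d ≈ 1.46 m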